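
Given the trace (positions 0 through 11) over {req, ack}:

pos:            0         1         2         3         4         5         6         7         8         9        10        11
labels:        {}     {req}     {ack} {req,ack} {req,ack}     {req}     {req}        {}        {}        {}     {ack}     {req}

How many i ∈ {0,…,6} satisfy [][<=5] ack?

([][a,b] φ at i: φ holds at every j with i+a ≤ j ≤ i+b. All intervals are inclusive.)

Evaluate at each i in [0,6]:
  i=0: ✗ (fails at j=0)
  i=1: ✗ (fails at j=1)
  i=2: ✗ (fails at j=5)
  i=3: ✗ (fails at j=5)
  i=4: ✗ (fails at j=5)
  i=5: ✗ (fails at j=5)
  i=6: ✗ (fails at j=6)
Positions where it holds: {} → 0.

0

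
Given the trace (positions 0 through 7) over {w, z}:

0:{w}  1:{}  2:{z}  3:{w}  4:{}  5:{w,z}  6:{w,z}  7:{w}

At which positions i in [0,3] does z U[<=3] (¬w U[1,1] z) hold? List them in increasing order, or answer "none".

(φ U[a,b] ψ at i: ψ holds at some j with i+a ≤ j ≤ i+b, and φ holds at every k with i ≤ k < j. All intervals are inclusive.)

Evaluate at each i in [0,3]:
  i=0: ✗ (lhs fails at k=0 before rhs at j=1)
  i=1: ✓ (rhs at j=1)
  i=2: ✗ (lhs fails at k=3 before rhs at j=4)
  i=3: ✗ (lhs fails at k=3 before rhs at j=4)

1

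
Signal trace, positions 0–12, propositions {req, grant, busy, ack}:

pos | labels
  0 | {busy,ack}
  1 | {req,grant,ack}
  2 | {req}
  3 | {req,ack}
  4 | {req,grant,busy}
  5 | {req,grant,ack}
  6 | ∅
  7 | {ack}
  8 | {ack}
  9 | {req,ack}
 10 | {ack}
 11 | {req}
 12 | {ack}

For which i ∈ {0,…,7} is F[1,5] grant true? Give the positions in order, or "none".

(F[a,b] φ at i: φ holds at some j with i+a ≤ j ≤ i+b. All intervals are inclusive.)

Evaluate at each i in [0,7]:
  i=0: ✓ (witness j=1)
  i=1: ✓ (witness j=4)
  i=2: ✓ (witness j=4)
  i=3: ✓ (witness j=4)
  i=4: ✓ (witness j=5)
  i=5: ✗ (none in [6,10])
  i=6: ✗ (none in [7,11])
  i=7: ✗ (none in [8,12])

0, 1, 2, 3, 4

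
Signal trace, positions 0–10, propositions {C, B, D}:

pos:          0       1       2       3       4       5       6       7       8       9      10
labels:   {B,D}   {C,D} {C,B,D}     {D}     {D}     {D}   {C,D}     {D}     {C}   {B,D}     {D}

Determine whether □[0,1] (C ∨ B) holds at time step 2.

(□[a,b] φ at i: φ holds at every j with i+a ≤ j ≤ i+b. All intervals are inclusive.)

Check (C ∨ B) at every j in [2,3]:
  j=2: true
  j=3: false
Fails at j=3 → formula fails.

Does not hold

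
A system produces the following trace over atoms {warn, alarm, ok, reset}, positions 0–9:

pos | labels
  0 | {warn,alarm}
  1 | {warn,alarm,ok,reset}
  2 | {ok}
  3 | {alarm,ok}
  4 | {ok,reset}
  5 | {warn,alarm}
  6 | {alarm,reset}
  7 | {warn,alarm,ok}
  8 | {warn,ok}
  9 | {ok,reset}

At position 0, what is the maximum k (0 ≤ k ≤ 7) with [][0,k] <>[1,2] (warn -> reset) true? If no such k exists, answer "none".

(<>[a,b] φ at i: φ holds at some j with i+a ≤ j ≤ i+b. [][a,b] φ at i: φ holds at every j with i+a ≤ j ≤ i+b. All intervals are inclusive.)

<>[1,2] (warn -> reset) must hold from j=0 onward; find where it first fails.
  j=0: holds
  j=1: holds
  j=2: holds
  j=3: holds
  j=4: holds
  j=5: holds
  j=6: fails
Holds on [0,5], so largest k = 5.

5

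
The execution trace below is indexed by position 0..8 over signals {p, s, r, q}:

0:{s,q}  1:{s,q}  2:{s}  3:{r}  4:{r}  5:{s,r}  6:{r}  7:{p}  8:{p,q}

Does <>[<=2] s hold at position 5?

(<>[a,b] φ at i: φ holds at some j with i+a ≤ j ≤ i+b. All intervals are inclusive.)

Yes

Check s at each j in [5,7]:
  j=5: true
  j=6: false
  j=7: false
Found at j=5 → formula holds.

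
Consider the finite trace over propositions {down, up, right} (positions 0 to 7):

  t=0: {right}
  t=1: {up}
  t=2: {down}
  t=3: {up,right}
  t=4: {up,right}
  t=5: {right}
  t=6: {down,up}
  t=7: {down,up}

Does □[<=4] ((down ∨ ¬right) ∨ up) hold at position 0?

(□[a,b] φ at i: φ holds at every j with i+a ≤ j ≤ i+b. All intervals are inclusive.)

Check ((down ∨ ¬right) ∨ up) at every j in [0,4]:
  j=0: false
  j=1: true
  j=2: true
  j=3: true
  j=4: true
Fails at j=0 → formula fails.

False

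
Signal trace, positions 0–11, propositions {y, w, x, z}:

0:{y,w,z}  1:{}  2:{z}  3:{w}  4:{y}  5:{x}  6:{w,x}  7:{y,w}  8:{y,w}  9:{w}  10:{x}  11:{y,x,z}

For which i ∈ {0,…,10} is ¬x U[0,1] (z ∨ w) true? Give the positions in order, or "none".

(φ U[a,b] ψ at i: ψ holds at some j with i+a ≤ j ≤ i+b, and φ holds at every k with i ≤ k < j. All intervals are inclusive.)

0, 1, 2, 3, 6, 7, 8, 9

Evaluate at each i in [0,10]:
  i=0: ✓ (rhs at j=0)
  i=1: ✓ (rhs at j=2; lhs holds on [1,1])
  i=2: ✓ (rhs at j=2)
  i=3: ✓ (rhs at j=3)
  i=4: ✗ (no rhs in [4,5])
  i=5: ✗ (lhs fails at k=5 before rhs at j=6)
  i=6: ✓ (rhs at j=6)
  i=7: ✓ (rhs at j=7)
  i=8: ✓ (rhs at j=8)
  i=9: ✓ (rhs at j=9)
  i=10: ✗ (lhs fails at k=10 before rhs at j=11)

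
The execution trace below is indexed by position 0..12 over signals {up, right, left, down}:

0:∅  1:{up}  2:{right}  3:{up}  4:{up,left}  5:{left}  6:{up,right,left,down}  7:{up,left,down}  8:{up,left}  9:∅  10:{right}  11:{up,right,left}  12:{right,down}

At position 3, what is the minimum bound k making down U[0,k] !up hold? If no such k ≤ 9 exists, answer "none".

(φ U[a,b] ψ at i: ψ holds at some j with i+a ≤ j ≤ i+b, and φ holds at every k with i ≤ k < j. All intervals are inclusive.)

none

Need earliest j ≥ 3 with !up, and down at every k in [3,j-1].
  j=3: rhs fails.
  j=4: rhs fails.
  j=5: rhs holds but lhs fails at k=3.
  j=6: rhs fails.
  j=7: rhs fails.
  j=8: rhs fails.
  j=9: rhs holds but lhs fails at k=3.
  j=10: rhs holds but lhs fails at k=3.
  j=11: rhs fails.
  j=12: rhs holds but lhs fails at k=3.
No witness within the range → none.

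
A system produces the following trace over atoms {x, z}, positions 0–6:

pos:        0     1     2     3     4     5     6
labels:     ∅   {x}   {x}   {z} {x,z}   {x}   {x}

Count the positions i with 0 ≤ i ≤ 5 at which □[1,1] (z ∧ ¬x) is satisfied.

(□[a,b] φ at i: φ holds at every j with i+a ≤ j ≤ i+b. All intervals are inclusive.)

Evaluate at each i in [0,5]:
  i=0: ✗ (fails at j=1)
  i=1: ✗ (fails at j=2)
  i=2: ✓ (all of [3,3])
  i=3: ✗ (fails at j=4)
  i=4: ✗ (fails at j=5)
  i=5: ✗ (fails at j=6)
Positions where it holds: {2} → 1.

1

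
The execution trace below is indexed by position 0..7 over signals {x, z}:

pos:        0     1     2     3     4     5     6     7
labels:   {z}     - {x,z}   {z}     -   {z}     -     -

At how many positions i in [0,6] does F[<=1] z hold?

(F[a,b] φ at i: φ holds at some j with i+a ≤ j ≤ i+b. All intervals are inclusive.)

Evaluate at each i in [0,6]:
  i=0: ✓ (witness j=0)
  i=1: ✓ (witness j=2)
  i=2: ✓ (witness j=2)
  i=3: ✓ (witness j=3)
  i=4: ✓ (witness j=5)
  i=5: ✓ (witness j=5)
  i=6: ✗ (none in [6,7])
Positions where it holds: {0, 1, 2, 3, 4, 5} → 6.

6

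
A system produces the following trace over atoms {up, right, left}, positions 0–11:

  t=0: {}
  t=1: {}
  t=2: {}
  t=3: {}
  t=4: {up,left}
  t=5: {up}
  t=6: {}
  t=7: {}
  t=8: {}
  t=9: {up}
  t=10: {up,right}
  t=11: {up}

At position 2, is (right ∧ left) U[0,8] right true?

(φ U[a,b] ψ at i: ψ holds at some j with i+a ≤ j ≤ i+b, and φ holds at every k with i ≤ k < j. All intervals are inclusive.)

Does not hold

Need some j in [2,10] with right, and (right ∧ left) at every k in [2,j-1].
  j=2: right false.
  j=3: right false.
  j=4: right false.
  j=5: right false.
  j=6: right false.
  j=7: right false.
  j=8: right false.
  j=9: right false.
  j=10: right holds, but (right ∧ left) fails at k=2 → not this j.
No j in the window works → until fails.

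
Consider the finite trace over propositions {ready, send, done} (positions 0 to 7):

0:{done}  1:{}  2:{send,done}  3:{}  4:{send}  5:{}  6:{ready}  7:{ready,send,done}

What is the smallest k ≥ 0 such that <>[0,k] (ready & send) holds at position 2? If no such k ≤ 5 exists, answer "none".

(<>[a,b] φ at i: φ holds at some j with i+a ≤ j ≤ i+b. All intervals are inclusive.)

5

Scan j = 2,3,… for (ready & send):
  j=2: fails
  j=3: fails
  j=4: fails
  j=5: fails
  j=6: fails
  j=7: holds
First hit at j=7, so smallest k = 7-2 = 5.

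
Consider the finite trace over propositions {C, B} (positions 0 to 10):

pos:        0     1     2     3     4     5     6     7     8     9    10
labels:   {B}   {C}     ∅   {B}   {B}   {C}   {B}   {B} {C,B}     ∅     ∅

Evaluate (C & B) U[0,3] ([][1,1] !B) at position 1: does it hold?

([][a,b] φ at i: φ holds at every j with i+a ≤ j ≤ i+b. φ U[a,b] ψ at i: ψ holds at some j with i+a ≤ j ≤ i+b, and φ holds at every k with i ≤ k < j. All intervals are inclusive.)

True

Need some j in [1,4] with [][1,1] !B, and (C & B) at every k in [1,j-1].
  j=1: [][1,1] !B holds; no prefix to check → satisfied.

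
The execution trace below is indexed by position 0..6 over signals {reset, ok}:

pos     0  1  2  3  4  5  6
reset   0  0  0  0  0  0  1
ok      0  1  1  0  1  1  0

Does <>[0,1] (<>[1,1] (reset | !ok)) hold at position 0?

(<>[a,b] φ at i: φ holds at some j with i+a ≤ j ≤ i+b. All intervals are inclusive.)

False

Check <>[1,1] (reset | !ok) at each j in [0,1]:
  j=0: fails (none in [1,1])
  j=1: fails (none in [2,2])
No position in the window satisfies it → formula fails.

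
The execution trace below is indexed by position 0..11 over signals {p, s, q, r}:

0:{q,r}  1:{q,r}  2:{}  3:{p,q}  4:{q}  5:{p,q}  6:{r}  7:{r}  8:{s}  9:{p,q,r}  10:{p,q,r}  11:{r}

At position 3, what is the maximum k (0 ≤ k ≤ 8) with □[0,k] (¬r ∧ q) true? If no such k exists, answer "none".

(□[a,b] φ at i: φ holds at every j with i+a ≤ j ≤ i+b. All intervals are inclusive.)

2

(¬r ∧ q) must hold from j=3 onward; find where it first fails.
  j=3: holds
  j=4: holds
  j=5: holds
  j=6: fails
Holds on [3,5], so largest k = 2.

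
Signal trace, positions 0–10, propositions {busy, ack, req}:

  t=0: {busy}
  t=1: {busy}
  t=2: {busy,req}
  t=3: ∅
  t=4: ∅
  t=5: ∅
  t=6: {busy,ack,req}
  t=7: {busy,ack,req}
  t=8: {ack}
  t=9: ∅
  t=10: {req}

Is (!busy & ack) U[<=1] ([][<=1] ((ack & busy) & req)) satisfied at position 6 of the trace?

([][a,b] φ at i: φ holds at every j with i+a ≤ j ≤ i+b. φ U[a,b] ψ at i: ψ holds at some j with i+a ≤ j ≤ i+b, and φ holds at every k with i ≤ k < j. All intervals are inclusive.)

Need some j in [6,7] with [][<=1] ((ack & busy) & req), and (!busy & ack) at every k in [6,j-1].
  j=6: [][<=1] ((ack & busy) & req) holds; no prefix to check → satisfied.

Holds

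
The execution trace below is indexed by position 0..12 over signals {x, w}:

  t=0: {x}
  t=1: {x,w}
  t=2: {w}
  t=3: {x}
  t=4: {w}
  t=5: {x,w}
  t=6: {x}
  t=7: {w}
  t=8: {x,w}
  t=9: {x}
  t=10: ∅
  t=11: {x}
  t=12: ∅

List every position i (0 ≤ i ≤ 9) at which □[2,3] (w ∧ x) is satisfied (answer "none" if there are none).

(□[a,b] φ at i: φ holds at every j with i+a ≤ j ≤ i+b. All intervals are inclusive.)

none

Evaluate at each i in [0,9]:
  i=0: ✗ (fails at j=2)
  i=1: ✗ (fails at j=3)
  i=2: ✗ (fails at j=4)
  i=3: ✗ (fails at j=6)
  i=4: ✗ (fails at j=6)
  i=5: ✗ (fails at j=7)
  i=6: ✗ (fails at j=9)
  i=7: ✗ (fails at j=9)
  i=8: ✗ (fails at j=10)
  i=9: ✗ (fails at j=11)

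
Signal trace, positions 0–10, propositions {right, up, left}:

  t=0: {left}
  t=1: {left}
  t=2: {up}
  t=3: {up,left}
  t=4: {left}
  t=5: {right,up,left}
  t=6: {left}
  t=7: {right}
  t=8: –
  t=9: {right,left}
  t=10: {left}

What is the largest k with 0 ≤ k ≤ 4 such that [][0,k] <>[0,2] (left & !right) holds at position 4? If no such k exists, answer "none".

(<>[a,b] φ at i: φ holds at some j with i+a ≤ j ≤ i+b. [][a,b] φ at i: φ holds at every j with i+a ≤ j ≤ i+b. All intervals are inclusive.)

<>[0,2] (left & !right) must hold from j=4 onward; find where it first fails.
  j=4: holds
  j=5: holds
  j=6: holds
  j=7: fails
Holds on [4,6], so largest k = 2.

2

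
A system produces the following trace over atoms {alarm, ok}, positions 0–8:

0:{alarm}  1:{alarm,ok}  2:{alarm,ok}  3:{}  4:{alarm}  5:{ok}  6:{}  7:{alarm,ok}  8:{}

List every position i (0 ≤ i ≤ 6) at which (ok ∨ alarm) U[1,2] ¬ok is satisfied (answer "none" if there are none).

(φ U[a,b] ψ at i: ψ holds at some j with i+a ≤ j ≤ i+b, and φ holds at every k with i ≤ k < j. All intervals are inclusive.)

1, 2, 4, 5

Evaluate at each i in [0,6]:
  i=0: ✗ (no rhs in [1,2])
  i=1: ✓ (rhs at j=3; lhs holds on [1,2])
  i=2: ✓ (rhs at j=3; lhs holds on [2,2])
  i=3: ✗ (lhs fails at k=3 before rhs at j=4)
  i=4: ✓ (rhs at j=6; lhs holds on [4,5])
  i=5: ✓ (rhs at j=6; lhs holds on [5,5])
  i=6: ✗ (lhs fails at k=6 before rhs at j=8)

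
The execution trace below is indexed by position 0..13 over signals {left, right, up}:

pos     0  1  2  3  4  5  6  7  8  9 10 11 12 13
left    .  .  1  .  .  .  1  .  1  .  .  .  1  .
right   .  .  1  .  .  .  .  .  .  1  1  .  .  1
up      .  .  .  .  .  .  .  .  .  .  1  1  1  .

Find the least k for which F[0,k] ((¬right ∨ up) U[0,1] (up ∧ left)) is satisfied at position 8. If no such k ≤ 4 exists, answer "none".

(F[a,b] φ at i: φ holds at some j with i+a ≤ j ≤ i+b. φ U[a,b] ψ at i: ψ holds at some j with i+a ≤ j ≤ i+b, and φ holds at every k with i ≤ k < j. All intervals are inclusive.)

Scan j = 8,9,… for ((¬right ∨ up) U[0,1] (up ∧ left)):
  j=8: fails
  j=9: fails
  j=10: fails
  j=11: holds
First hit at j=11, so smallest k = 11-8 = 3.

3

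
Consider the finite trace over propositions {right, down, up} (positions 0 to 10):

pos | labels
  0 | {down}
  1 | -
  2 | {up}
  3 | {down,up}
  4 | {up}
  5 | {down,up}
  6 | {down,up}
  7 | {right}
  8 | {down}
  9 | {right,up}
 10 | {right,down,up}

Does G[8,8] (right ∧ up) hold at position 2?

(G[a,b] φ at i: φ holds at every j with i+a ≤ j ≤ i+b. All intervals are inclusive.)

Yes

Check (right ∧ up) at every j in [10,10]:
  j=10: true
All positions satisfy it → formula holds.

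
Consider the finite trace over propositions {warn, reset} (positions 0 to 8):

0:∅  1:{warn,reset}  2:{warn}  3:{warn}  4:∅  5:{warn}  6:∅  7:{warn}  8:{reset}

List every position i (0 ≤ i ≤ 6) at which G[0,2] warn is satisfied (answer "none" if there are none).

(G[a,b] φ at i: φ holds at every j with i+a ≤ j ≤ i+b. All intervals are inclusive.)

Evaluate at each i in [0,6]:
  i=0: ✗ (fails at j=0)
  i=1: ✓ (all of [1,3])
  i=2: ✗ (fails at j=4)
  i=3: ✗ (fails at j=4)
  i=4: ✗ (fails at j=4)
  i=5: ✗ (fails at j=6)
  i=6: ✗ (fails at j=6)

1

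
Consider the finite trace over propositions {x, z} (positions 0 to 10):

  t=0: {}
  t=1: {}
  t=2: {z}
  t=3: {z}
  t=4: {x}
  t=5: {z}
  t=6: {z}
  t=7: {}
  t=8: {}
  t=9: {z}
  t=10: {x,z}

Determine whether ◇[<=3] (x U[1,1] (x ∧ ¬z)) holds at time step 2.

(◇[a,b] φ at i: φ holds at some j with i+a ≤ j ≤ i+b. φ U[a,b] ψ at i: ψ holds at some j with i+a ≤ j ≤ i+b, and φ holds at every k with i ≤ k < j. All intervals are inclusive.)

Check (x U[1,1] (x ∧ ¬z)) at each j in [2,5]:
  j=2: fails
  j=3: fails
  j=4: fails
  j=5: fails
No position in the window satisfies it → formula fails.

No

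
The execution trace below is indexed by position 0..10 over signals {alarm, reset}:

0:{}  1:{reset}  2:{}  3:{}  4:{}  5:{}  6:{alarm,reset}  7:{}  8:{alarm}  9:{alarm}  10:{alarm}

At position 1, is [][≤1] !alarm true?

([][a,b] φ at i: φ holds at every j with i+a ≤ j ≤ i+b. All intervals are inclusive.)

Holds

Check !alarm at every j in [1,2]:
  j=1: true
  j=2: true
All positions satisfy it → formula holds.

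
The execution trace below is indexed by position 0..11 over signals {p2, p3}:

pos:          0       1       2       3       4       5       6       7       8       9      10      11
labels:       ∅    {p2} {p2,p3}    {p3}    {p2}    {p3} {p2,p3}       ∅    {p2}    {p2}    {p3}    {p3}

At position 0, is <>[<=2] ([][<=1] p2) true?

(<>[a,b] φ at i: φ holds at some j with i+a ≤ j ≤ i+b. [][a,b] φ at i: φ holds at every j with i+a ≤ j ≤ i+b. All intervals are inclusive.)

Check [][<=1] p2 at each j in [0,2]:
  j=0: fails at 0
  j=1: holds on [1,2]
  j=2: fails at 3
Found at j=1 → formula holds.

Yes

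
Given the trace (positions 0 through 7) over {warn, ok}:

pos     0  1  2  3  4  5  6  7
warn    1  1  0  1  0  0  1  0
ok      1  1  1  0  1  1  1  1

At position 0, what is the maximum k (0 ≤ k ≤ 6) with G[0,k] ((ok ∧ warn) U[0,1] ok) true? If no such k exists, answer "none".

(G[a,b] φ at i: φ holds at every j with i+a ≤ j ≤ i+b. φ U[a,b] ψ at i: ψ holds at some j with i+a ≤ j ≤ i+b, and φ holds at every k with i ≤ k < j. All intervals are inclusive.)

((ok ∧ warn) U[0,1] ok) must hold from j=0 onward; find where it first fails.
  j=0: holds
  j=1: holds
  j=2: holds
  j=3: fails
Holds on [0,2], so largest k = 2.

2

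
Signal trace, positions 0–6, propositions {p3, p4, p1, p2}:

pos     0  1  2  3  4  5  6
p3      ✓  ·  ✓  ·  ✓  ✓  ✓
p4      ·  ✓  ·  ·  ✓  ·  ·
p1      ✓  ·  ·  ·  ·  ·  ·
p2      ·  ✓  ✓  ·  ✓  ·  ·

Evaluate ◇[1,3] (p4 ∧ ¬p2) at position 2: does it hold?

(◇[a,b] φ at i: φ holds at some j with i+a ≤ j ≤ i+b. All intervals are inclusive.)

Check (p4 ∧ ¬p2) at each j in [3,5]:
  j=3: false
  j=4: false
  j=5: false
No position in the window satisfies it → formula fails.

False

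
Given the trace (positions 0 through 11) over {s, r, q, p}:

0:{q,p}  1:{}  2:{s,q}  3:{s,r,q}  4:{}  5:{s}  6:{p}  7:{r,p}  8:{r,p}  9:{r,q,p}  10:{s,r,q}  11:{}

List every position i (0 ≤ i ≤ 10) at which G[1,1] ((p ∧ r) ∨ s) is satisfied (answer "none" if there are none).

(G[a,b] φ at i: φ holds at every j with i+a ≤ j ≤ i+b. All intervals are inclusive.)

1, 2, 4, 6, 7, 8, 9

Evaluate at each i in [0,10]:
  i=0: ✗ (fails at j=1)
  i=1: ✓ (all of [2,2])
  i=2: ✓ (all of [3,3])
  i=3: ✗ (fails at j=4)
  i=4: ✓ (all of [5,5])
  i=5: ✗ (fails at j=6)
  i=6: ✓ (all of [7,7])
  i=7: ✓ (all of [8,8])
  i=8: ✓ (all of [9,9])
  i=9: ✓ (all of [10,10])
  i=10: ✗ (fails at j=11)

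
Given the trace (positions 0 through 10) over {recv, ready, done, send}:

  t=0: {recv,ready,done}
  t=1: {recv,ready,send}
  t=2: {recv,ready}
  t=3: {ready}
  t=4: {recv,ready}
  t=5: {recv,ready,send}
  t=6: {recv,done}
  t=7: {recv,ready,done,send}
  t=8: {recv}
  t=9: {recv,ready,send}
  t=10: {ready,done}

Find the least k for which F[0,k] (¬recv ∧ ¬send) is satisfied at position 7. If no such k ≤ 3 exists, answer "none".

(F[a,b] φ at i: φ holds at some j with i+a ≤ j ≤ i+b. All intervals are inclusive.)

Scan j = 7,8,… for (¬recv ∧ ¬send):
  j=7: fails
  j=8: fails
  j=9: fails
  j=10: holds
First hit at j=10, so smallest k = 10-7 = 3.

3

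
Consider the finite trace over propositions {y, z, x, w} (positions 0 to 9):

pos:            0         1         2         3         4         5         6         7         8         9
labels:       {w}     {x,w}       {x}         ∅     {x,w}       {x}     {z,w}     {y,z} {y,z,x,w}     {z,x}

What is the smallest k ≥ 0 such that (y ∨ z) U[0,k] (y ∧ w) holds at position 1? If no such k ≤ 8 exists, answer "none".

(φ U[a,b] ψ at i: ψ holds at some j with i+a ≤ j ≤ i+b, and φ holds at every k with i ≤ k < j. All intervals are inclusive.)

none

Need earliest j ≥ 1 with (y ∧ w), and (y ∨ z) at every k in [1,j-1].
  j=1: rhs fails.
  j=2: rhs fails.
  j=3: rhs fails.
  j=4: rhs fails.
  j=5: rhs fails.
  j=6: rhs fails.
  j=7: rhs fails.
  j=8: rhs holds but lhs fails at k=1.
  j=9: rhs fails.
No witness within the range → none.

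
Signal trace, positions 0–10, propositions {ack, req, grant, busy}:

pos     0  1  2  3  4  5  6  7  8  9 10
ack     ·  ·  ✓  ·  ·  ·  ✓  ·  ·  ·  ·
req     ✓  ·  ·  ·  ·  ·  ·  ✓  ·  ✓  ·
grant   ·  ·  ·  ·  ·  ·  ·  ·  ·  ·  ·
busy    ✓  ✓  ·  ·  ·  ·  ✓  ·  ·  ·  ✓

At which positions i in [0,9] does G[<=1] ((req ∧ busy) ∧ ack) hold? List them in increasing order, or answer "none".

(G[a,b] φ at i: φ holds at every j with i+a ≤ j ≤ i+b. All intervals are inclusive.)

Evaluate at each i in [0,9]:
  i=0: ✗ (fails at j=0)
  i=1: ✗ (fails at j=1)
  i=2: ✗ (fails at j=2)
  i=3: ✗ (fails at j=3)
  i=4: ✗ (fails at j=4)
  i=5: ✗ (fails at j=5)
  i=6: ✗ (fails at j=6)
  i=7: ✗ (fails at j=7)
  i=8: ✗ (fails at j=8)
  i=9: ✗ (fails at j=9)

none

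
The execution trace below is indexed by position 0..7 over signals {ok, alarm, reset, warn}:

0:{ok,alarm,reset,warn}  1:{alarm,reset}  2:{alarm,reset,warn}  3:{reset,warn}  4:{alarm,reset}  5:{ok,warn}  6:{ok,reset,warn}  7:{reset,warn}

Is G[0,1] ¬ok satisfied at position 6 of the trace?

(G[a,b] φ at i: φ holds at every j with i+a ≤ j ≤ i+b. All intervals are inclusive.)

Check ¬ok at every j in [6,7]:
  j=6: false
  j=7: true
Fails at j=6 → formula fails.

Does not hold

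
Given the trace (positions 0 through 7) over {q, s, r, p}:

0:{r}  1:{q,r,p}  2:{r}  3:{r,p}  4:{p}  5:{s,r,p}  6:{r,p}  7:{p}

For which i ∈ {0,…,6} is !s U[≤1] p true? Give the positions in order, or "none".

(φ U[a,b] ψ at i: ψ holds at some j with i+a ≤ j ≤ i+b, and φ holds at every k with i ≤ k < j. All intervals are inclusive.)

Evaluate at each i in [0,6]:
  i=0: ✓ (rhs at j=1; lhs holds on [0,0])
  i=1: ✓ (rhs at j=1)
  i=2: ✓ (rhs at j=3; lhs holds on [2,2])
  i=3: ✓ (rhs at j=3)
  i=4: ✓ (rhs at j=4)
  i=5: ✓ (rhs at j=5)
  i=6: ✓ (rhs at j=6)

0, 1, 2, 3, 4, 5, 6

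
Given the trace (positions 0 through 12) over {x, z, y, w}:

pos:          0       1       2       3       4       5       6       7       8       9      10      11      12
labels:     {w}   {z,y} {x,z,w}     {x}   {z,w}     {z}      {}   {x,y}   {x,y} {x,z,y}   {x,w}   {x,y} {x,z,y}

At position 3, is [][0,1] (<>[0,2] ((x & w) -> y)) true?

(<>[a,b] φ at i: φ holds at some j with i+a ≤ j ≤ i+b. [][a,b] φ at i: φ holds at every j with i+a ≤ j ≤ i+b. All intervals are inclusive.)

Check <>[0,2] ((x & w) -> y) at every j in [3,4]:
  j=3: holds (witness at 3)
  j=4: holds (witness at 4)
All positions satisfy it → formula holds.

True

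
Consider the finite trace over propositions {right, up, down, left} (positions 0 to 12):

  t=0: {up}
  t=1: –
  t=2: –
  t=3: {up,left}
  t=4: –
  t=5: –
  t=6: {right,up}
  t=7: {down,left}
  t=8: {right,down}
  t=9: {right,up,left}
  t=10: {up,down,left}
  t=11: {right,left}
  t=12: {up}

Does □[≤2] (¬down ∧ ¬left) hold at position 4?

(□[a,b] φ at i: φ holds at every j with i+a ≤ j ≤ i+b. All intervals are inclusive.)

Check (¬down ∧ ¬left) at every j in [4,6]:
  j=4: true
  j=5: true
  j=6: true
All positions satisfy it → formula holds.

True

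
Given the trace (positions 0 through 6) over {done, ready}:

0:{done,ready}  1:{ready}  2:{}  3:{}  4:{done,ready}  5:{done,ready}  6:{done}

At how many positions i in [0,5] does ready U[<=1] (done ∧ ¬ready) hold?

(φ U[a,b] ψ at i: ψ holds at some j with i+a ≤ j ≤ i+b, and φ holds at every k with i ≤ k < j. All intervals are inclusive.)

1

Evaluate at each i in [0,5]:
  i=0: ✗ (no rhs in [0,1])
  i=1: ✗ (no rhs in [1,2])
  i=2: ✗ (no rhs in [2,3])
  i=3: ✗ (no rhs in [3,4])
  i=4: ✗ (no rhs in [4,5])
  i=5: ✓ (rhs at j=6; lhs holds on [5,5])
Positions where it holds: {5} → 1.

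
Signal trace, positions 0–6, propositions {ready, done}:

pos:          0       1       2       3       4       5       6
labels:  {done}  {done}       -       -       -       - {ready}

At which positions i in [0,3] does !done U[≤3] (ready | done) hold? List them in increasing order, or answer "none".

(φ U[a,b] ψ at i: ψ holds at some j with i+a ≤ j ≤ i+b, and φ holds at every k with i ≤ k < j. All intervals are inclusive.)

0, 1, 3

Evaluate at each i in [0,3]:
  i=0: ✓ (rhs at j=0)
  i=1: ✓ (rhs at j=1)
  i=2: ✗ (no rhs in [2,5])
  i=3: ✓ (rhs at j=6; lhs holds on [3,5])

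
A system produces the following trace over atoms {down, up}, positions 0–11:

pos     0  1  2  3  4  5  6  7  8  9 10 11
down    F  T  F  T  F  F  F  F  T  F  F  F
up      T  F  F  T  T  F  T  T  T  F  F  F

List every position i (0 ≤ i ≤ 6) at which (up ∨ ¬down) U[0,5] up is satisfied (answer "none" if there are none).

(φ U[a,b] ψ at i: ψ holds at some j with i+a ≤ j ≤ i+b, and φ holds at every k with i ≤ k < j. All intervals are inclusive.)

0, 2, 3, 4, 5, 6

Evaluate at each i in [0,6]:
  i=0: ✓ (rhs at j=0)
  i=1: ✗ (lhs fails at k=1 before rhs at j=3)
  i=2: ✓ (rhs at j=3; lhs holds on [2,2])
  i=3: ✓ (rhs at j=3)
  i=4: ✓ (rhs at j=4)
  i=5: ✓ (rhs at j=6; lhs holds on [5,5])
  i=6: ✓ (rhs at j=6)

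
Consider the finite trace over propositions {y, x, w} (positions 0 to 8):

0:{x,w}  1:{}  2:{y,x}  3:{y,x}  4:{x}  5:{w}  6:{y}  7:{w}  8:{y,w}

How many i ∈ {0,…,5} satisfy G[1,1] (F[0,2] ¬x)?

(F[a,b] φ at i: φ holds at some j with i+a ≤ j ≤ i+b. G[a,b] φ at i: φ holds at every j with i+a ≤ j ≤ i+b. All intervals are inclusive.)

5

Evaluate at each i in [0,5]:
  i=0: ✓ (all of [1,1])
  i=1: ✗ (fails at j=2)
  i=2: ✓ (all of [3,3])
  i=3: ✓ (all of [4,4])
  i=4: ✓ (all of [5,5])
  i=5: ✓ (all of [6,6])
Positions where it holds: {0, 2, 3, 4, 5} → 5.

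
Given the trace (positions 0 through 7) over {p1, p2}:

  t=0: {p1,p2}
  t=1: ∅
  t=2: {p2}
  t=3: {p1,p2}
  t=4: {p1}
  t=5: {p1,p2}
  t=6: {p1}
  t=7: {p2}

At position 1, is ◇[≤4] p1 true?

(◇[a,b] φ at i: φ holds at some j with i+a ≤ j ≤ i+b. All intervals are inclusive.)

True

Check p1 at each j in [1,5]:
  j=1: false
  j=2: false
  j=3: true
  j=4: true
  j=5: true
Found at j=3 → formula holds.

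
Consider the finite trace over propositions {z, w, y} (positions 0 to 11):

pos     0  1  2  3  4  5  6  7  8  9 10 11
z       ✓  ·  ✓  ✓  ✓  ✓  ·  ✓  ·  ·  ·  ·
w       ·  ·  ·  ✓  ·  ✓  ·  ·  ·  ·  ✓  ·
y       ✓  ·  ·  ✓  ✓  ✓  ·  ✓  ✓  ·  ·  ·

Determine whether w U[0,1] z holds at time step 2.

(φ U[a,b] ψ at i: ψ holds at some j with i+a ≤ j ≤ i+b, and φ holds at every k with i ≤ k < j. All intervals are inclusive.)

Need some j in [2,3] with z, and w at every k in [2,j-1].
  j=2: z holds; no prefix to check → satisfied.

True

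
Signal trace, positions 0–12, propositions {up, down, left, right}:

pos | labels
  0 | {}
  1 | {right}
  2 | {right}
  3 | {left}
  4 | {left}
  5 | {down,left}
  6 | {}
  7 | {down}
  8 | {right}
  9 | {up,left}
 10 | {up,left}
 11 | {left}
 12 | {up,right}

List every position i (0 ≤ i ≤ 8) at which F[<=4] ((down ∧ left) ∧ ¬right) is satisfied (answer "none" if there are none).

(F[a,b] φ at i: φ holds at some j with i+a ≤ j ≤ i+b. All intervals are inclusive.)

Evaluate at each i in [0,8]:
  i=0: ✗ (none in [0,4])
  i=1: ✓ (witness j=5)
  i=2: ✓ (witness j=5)
  i=3: ✓ (witness j=5)
  i=4: ✓ (witness j=5)
  i=5: ✓ (witness j=5)
  i=6: ✗ (none in [6,10])
  i=7: ✗ (none in [7,11])
  i=8: ✗ (none in [8,12])

1, 2, 3, 4, 5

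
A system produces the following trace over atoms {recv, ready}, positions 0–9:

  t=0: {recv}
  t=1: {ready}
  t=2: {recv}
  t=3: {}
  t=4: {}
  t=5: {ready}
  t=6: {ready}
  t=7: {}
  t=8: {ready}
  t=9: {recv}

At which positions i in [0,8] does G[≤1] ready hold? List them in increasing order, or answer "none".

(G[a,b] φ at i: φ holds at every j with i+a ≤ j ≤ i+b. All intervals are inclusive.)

Evaluate at each i in [0,8]:
  i=0: ✗ (fails at j=0)
  i=1: ✗ (fails at j=2)
  i=2: ✗ (fails at j=2)
  i=3: ✗ (fails at j=3)
  i=4: ✗ (fails at j=4)
  i=5: ✓ (all of [5,6])
  i=6: ✗ (fails at j=7)
  i=7: ✗ (fails at j=7)
  i=8: ✗ (fails at j=9)

5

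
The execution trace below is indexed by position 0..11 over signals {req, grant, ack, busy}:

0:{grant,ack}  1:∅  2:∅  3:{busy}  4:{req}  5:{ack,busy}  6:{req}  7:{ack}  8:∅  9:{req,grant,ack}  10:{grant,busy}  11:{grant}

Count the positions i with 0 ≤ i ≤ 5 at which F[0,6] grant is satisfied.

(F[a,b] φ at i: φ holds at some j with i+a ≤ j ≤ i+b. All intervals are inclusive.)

Evaluate at each i in [0,5]:
  i=0: ✓ (witness j=0)
  i=1: ✗ (none in [1,7])
  i=2: ✗ (none in [2,8])
  i=3: ✓ (witness j=9)
  i=4: ✓ (witness j=9)
  i=5: ✓ (witness j=9)
Positions where it holds: {0, 3, 4, 5} → 4.

4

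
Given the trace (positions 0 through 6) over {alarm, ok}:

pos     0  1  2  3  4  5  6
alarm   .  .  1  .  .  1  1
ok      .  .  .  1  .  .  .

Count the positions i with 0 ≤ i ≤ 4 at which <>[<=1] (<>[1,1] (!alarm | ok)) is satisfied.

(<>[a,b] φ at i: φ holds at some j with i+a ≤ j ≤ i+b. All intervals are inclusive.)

Evaluate at each i in [0,4]:
  i=0: ✓ (witness j=0)
  i=1: ✓ (witness j=2)
  i=2: ✓ (witness j=2)
  i=3: ✓ (witness j=3)
  i=4: ✗ (none in [4,5])
Positions where it holds: {0, 1, 2, 3} → 4.

4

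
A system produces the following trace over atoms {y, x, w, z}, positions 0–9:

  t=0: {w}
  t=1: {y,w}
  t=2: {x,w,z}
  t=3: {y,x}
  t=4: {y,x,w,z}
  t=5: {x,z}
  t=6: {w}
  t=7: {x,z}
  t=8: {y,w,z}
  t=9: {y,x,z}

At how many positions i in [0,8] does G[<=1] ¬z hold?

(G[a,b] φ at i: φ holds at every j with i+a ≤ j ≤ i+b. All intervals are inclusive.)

1

Evaluate at each i in [0,8]:
  i=0: ✓ (all of [0,1])
  i=1: ✗ (fails at j=2)
  i=2: ✗ (fails at j=2)
  i=3: ✗ (fails at j=4)
  i=4: ✗ (fails at j=4)
  i=5: ✗ (fails at j=5)
  i=6: ✗ (fails at j=7)
  i=7: ✗ (fails at j=7)
  i=8: ✗ (fails at j=8)
Positions where it holds: {0} → 1.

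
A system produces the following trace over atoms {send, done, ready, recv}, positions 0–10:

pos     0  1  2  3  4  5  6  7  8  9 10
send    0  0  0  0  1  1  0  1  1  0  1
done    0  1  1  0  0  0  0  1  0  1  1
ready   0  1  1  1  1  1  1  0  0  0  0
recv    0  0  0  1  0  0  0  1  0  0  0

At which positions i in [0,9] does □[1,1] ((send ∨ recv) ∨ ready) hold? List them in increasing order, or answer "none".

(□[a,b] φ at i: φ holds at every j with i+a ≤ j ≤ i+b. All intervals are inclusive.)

0, 1, 2, 3, 4, 5, 6, 7, 9

Evaluate at each i in [0,9]:
  i=0: ✓ (all of [1,1])
  i=1: ✓ (all of [2,2])
  i=2: ✓ (all of [3,3])
  i=3: ✓ (all of [4,4])
  i=4: ✓ (all of [5,5])
  i=5: ✓ (all of [6,6])
  i=6: ✓ (all of [7,7])
  i=7: ✓ (all of [8,8])
  i=8: ✗ (fails at j=9)
  i=9: ✓ (all of [10,10])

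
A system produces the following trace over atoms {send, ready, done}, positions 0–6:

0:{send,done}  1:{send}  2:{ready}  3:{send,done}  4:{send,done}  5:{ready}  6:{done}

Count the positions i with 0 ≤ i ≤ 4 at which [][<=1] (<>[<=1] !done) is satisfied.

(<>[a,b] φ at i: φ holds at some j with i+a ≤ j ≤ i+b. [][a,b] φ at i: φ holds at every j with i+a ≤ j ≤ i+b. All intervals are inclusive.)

Evaluate at each i in [0,4]:
  i=0: ✓ (all of [0,1])
  i=1: ✓ (all of [1,2])
  i=2: ✗ (fails at j=3)
  i=3: ✗ (fails at j=3)
  i=4: ✓ (all of [4,5])
Positions where it holds: {0, 1, 4} → 3.

3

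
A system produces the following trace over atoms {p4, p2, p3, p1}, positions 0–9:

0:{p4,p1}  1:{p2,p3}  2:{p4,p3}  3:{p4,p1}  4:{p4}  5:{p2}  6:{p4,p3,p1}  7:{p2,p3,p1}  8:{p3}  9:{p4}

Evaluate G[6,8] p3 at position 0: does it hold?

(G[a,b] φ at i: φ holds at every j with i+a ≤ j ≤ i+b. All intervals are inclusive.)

Holds

Check p3 at every j in [6,8]:
  j=6: true
  j=7: true
  j=8: true
All positions satisfy it → formula holds.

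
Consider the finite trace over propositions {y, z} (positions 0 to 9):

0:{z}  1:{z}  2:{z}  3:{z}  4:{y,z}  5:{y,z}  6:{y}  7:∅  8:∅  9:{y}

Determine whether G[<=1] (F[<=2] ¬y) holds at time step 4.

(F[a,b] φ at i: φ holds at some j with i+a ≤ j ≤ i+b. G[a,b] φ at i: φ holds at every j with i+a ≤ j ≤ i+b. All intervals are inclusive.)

False

Check F[<=2] ¬y at every j in [4,5]:
  j=4: fails (none in [4,6])
  j=5: holds (witness at 7)
Fails at j=4 → formula fails.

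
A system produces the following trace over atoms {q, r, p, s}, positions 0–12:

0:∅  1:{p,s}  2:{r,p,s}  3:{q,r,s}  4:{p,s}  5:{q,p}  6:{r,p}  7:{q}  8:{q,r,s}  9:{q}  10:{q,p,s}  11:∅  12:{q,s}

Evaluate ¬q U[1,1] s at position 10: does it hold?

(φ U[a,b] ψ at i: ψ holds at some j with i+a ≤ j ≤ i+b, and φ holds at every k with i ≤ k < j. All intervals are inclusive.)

False

Need some j in [11,11] with s, and ¬q at every k in [10,j-1].
  j=11: s false.
No j in the window works → until fails.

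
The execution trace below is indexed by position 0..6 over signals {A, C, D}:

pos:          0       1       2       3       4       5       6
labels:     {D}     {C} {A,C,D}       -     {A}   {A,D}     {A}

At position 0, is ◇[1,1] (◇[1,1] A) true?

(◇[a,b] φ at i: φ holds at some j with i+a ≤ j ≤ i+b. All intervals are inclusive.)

Check ◇[1,1] A at each j in [1,1]:
  j=1: holds (witness at 2)
Found at j=1 → formula holds.

Holds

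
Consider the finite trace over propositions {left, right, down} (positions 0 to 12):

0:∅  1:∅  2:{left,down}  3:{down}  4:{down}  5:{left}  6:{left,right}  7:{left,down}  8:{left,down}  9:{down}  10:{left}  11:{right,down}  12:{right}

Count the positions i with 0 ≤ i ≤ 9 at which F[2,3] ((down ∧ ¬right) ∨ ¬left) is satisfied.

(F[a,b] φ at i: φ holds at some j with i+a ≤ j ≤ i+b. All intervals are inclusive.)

9

Evaluate at each i in [0,9]:
  i=0: ✓ (witness j=2)
  i=1: ✓ (witness j=3)
  i=2: ✓ (witness j=4)
  i=3: ✗ (none in [5,6])
  i=4: ✓ (witness j=7)
  i=5: ✓ (witness j=7)
  i=6: ✓ (witness j=8)
  i=7: ✓ (witness j=9)
  i=8: ✓ (witness j=11)
  i=9: ✓ (witness j=11)
Positions where it holds: {0, 1, 2, 4, 5, 6, 7, 8, 9} → 9.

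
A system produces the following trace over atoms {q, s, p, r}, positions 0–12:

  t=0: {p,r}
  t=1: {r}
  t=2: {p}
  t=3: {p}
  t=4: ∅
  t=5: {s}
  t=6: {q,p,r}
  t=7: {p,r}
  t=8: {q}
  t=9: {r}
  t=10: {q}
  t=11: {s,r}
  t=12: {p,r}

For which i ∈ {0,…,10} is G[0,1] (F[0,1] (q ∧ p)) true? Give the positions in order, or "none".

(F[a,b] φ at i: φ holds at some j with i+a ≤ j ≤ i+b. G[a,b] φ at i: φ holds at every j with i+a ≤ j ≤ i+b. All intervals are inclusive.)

Evaluate at each i in [0,10]:
  i=0: ✗ (fails at j=0)
  i=1: ✗ (fails at j=1)
  i=2: ✗ (fails at j=2)
  i=3: ✗ (fails at j=3)
  i=4: ✗ (fails at j=4)
  i=5: ✓ (all of [5,6])
  i=6: ✗ (fails at j=7)
  i=7: ✗ (fails at j=7)
  i=8: ✗ (fails at j=8)
  i=9: ✗ (fails at j=9)
  i=10: ✗ (fails at j=10)

5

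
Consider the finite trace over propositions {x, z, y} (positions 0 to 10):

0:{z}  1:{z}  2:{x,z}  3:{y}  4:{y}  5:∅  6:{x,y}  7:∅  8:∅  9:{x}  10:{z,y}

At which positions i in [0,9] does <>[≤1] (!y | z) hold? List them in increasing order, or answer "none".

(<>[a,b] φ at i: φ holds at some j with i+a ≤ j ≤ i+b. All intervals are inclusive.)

Evaluate at each i in [0,9]:
  i=0: ✓ (witness j=0)
  i=1: ✓ (witness j=1)
  i=2: ✓ (witness j=2)
  i=3: ✗ (none in [3,4])
  i=4: ✓ (witness j=5)
  i=5: ✓ (witness j=5)
  i=6: ✓ (witness j=7)
  i=7: ✓ (witness j=7)
  i=8: ✓ (witness j=8)
  i=9: ✓ (witness j=9)

0, 1, 2, 4, 5, 6, 7, 8, 9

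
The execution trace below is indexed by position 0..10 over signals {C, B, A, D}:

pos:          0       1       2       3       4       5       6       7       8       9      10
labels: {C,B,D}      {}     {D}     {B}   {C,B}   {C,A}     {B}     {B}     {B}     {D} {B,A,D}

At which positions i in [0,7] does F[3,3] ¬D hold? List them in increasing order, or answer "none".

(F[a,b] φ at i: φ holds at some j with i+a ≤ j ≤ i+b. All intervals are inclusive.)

Evaluate at each i in [0,7]:
  i=0: ✓ (witness j=3)
  i=1: ✓ (witness j=4)
  i=2: ✓ (witness j=5)
  i=3: ✓ (witness j=6)
  i=4: ✓ (witness j=7)
  i=5: ✓ (witness j=8)
  i=6: ✗ (none in [9,9])
  i=7: ✗ (none in [10,10])

0, 1, 2, 3, 4, 5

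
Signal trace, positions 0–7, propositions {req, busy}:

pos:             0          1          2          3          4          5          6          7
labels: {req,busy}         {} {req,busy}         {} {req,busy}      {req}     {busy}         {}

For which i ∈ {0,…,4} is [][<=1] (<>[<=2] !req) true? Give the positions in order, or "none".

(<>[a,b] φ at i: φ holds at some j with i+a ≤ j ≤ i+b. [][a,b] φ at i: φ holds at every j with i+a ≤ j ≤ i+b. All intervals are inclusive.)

Evaluate at each i in [0,4]:
  i=0: ✓ (all of [0,1])
  i=1: ✓ (all of [1,2])
  i=2: ✓ (all of [2,3])
  i=3: ✓ (all of [3,4])
  i=4: ✓ (all of [4,5])

0, 1, 2, 3, 4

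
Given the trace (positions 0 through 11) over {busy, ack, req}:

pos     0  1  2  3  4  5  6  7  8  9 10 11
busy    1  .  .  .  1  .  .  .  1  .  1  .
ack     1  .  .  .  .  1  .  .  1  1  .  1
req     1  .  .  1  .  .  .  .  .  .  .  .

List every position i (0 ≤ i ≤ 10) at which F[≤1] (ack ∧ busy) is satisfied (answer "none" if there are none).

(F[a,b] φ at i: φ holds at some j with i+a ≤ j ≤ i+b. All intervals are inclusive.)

0, 7, 8

Evaluate at each i in [0,10]:
  i=0: ✓ (witness j=0)
  i=1: ✗ (none in [1,2])
  i=2: ✗ (none in [2,3])
  i=3: ✗ (none in [3,4])
  i=4: ✗ (none in [4,5])
  i=5: ✗ (none in [5,6])
  i=6: ✗ (none in [6,7])
  i=7: ✓ (witness j=8)
  i=8: ✓ (witness j=8)
  i=9: ✗ (none in [9,10])
  i=10: ✗ (none in [10,11])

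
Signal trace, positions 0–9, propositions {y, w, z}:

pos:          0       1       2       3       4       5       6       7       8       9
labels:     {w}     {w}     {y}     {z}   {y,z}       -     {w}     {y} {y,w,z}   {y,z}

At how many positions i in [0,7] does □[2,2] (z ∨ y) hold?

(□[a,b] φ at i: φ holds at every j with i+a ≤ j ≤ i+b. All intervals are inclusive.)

6

Evaluate at each i in [0,7]:
  i=0: ✓ (all of [2,2])
  i=1: ✓ (all of [3,3])
  i=2: ✓ (all of [4,4])
  i=3: ✗ (fails at j=5)
  i=4: ✗ (fails at j=6)
  i=5: ✓ (all of [7,7])
  i=6: ✓ (all of [8,8])
  i=7: ✓ (all of [9,9])
Positions where it holds: {0, 1, 2, 5, 6, 7} → 6.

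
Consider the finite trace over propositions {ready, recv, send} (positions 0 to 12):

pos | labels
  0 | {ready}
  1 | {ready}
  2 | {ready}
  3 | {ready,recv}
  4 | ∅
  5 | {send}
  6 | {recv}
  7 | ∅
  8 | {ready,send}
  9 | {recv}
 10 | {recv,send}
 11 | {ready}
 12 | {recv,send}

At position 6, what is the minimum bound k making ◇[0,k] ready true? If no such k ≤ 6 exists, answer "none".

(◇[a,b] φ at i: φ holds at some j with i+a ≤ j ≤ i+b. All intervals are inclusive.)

Scan j = 6,7,… for ready:
  j=6: fails
  j=7: fails
  j=8: holds
First hit at j=8, so smallest k = 8-6 = 2.

2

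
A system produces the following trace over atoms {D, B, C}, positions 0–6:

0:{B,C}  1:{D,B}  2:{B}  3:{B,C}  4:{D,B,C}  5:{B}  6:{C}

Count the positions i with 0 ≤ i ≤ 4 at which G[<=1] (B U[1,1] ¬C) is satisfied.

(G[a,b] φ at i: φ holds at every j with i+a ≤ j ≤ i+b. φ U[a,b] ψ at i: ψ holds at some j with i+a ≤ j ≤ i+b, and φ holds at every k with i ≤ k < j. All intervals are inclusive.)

Evaluate at each i in [0,4]:
  i=0: ✓ (all of [0,1])
  i=1: ✗ (fails at j=2)
  i=2: ✗ (fails at j=2)
  i=3: ✗ (fails at j=3)
  i=4: ✗ (fails at j=5)
Positions where it holds: {0} → 1.

1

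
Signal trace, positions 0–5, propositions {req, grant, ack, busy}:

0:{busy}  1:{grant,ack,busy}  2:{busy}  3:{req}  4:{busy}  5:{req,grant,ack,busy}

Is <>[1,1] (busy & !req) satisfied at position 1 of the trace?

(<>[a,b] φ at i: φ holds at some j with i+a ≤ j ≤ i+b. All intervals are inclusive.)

Check (busy & !req) at each j in [2,2]:
  j=2: true
Found at j=2 → formula holds.

Holds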